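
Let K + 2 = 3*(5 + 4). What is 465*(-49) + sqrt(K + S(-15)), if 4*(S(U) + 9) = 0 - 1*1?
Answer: -22785 + 3*sqrt(7)/2 ≈ -22781.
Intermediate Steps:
S(U) = -37/4 (S(U) = -9 + (0 - 1*1)/4 = -9 + (0 - 1)/4 = -9 + (1/4)*(-1) = -9 - 1/4 = -37/4)
K = 25 (K = -2 + 3*(5 + 4) = -2 + 3*9 = -2 + 27 = 25)
465*(-49) + sqrt(K + S(-15)) = 465*(-49) + sqrt(25 - 37/4) = -22785 + sqrt(63/4) = -22785 + 3*sqrt(7)/2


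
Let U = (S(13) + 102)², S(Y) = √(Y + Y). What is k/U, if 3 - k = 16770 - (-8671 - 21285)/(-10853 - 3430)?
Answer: -1248747942575/769160146086 + 4070702785*√26/128193357681 ≈ -1.4616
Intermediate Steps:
S(Y) = √2*√Y (S(Y) = √(2*Y) = √2*√Y)
U = (102 + √26)² (U = (√2*√13 + 102)² = (√26 + 102)² = (102 + √26)² ≈ 11470.)
k = -239453105/14283 (k = 3 - (16770 - (-8671 - 21285)/(-10853 - 3430)) = 3 - (16770 - (-29956)/(-14283)) = 3 - (16770 - (-29956)*(-1)/14283) = 3 - (16770 - 1*29956/14283) = 3 - (16770 - 29956/14283) = 3 - 1*239495954/14283 = 3 - 239495954/14283 = -239453105/14283 ≈ -16765.)
k/U = -239453105/(14283*(102 + √26)²)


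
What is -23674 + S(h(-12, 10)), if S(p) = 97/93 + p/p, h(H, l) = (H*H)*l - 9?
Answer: -2201492/93 ≈ -23672.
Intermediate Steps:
h(H, l) = -9 + l*H**2 (h(H, l) = H**2*l - 9 = l*H**2 - 9 = -9 + l*H**2)
S(p) = 190/93 (S(p) = 97*(1/93) + 1 = 97/93 + 1 = 190/93)
-23674 + S(h(-12, 10)) = -23674 + 190/93 = -2201492/93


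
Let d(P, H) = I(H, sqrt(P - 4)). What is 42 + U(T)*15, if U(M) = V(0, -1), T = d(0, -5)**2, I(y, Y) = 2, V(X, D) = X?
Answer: 42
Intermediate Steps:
d(P, H) = 2
T = 4 (T = 2**2 = 4)
U(M) = 0
42 + U(T)*15 = 42 + 0*15 = 42 + 0 = 42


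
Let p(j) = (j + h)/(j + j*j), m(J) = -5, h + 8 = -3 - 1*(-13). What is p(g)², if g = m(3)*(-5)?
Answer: 729/422500 ≈ 0.0017254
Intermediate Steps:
h = 2 (h = -8 + (-3 - 1*(-13)) = -8 + (-3 + 13) = -8 + 10 = 2)
g = 25 (g = -5*(-5) = 25)
p(j) = (2 + j)/(j + j²) (p(j) = (j + 2)/(j + j*j) = (2 + j)/(j + j²))
p(g)² = ((2 + 25)/(25*(1 + 25)))² = ((1/25)*27/26)² = ((1/25)*(1/26)*27)² = (27/650)² = 729/422500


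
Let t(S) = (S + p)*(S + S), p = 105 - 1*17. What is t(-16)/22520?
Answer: -288/2815 ≈ -0.10231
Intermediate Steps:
p = 88 (p = 105 - 17 = 88)
t(S) = 2*S*(88 + S) (t(S) = (S + 88)*(S + S) = (88 + S)*(2*S) = 2*S*(88 + S))
t(-16)/22520 = (2*(-16)*(88 - 16))/22520 = (2*(-16)*72)*(1/22520) = -2304*1/22520 = -288/2815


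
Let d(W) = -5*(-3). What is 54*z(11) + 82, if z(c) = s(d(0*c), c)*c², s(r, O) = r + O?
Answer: 169966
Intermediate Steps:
d(W) = 15
s(r, O) = O + r
z(c) = c²*(15 + c) (z(c) = (c + 15)*c² = (15 + c)*c² = c²*(15 + c))
54*z(11) + 82 = 54*(11²*(15 + 11)) + 82 = 54*(121*26) + 82 = 54*3146 + 82 = 169884 + 82 = 169966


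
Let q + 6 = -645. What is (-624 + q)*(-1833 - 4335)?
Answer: 7864200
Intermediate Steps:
q = -651 (q = -6 - 645 = -651)
(-624 + q)*(-1833 - 4335) = (-624 - 651)*(-1833 - 4335) = -1275*(-6168) = 7864200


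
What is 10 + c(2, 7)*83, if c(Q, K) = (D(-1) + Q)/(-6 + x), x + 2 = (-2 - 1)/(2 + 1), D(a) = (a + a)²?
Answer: -136/3 ≈ -45.333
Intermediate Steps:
D(a) = 4*a² (D(a) = (2*a)² = 4*a²)
x = -3 (x = -2 + (-2 - 1)/(2 + 1) = -2 - 3/3 = -2 - 3*⅓ = -2 - 1 = -3)
c(Q, K) = -4/9 - Q/9 (c(Q, K) = (4*(-1)² + Q)/(-6 - 3) = (4*1 + Q)/(-9) = (4 + Q)*(-⅑) = -4/9 - Q/9)
10 + c(2, 7)*83 = 10 + (-4/9 - ⅑*2)*83 = 10 + (-4/9 - 2/9)*83 = 10 - ⅔*83 = 10 - 166/3 = -136/3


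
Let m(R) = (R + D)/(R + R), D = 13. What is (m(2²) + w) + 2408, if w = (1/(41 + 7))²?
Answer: 5552929/2304 ≈ 2410.1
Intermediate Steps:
m(R) = (13 + R)/(2*R) (m(R) = (R + 13)/(R + R) = (13 + R)/((2*R)) = (13 + R)*(1/(2*R)) = (13 + R)/(2*R))
w = 1/2304 (w = (1/48)² = 1/2304 ≈ 0.00043403)
(m(2²) + w) + 2408 = ((13 + 2²)/(2*(2²)) + 1/2304) + 2408 = ((½)*(13 + 4)/4 + 1/2304) + 2408 = ((½)*(¼)*17 + 1/2304) + 2408 = (17/8 + 1/2304) + 2408 = 4897/2304 + 2408 = 5552929/2304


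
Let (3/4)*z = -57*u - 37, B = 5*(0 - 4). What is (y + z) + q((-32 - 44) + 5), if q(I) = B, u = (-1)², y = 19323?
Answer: 57533/3 ≈ 19178.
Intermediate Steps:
u = 1
B = -20 (B = 5*(-4) = -20)
z = -376/3 (z = 4*(-57*1 - 37)/3 = 4*(-57 - 37)/3 = (4/3)*(-94) = -376/3 ≈ -125.33)
q(I) = -20
(y + z) + q((-32 - 44) + 5) = (19323 - 376/3) - 20 = 57593/3 - 20 = 57533/3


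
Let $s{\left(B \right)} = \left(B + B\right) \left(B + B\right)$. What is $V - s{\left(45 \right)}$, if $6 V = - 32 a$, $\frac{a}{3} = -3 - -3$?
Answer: $-8100$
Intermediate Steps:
$a = 0$ ($a = 3 \left(-3 - -3\right) = 3 \left(-3 + 3\right) = 3 \cdot 0 = 0$)
$s{\left(B \right)} = 4 B^{2}$ ($s{\left(B \right)} = 2 B 2 B = 4 B^{2}$)
$V = 0$ ($V = \frac{\left(-32\right) 0}{6} = \frac{1}{6} \cdot 0 = 0$)
$V - s{\left(45 \right)} = 0 - 4 \cdot 45^{2} = 0 - 4 \cdot 2025 = 0 - 8100 = -8100$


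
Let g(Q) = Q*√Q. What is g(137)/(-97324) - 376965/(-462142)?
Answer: 376965/462142 - 137*√137/97324 ≈ 0.79921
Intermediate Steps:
g(Q) = Q^(3/2)
g(137)/(-97324) - 376965/(-462142) = 137^(3/2)/(-97324) - 376965/(-462142) = (137*√137)*(-1/97324) - 376965*(-1/462142) = -137*√137/97324 + 376965/462142 = 376965/462142 - 137*√137/97324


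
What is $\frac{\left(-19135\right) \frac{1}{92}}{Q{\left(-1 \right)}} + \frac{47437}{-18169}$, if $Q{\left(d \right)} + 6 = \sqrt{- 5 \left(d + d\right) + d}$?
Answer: $\frac{334571203}{5014644} \approx 66.719$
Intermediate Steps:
$Q{\left(d \right)} = -6 + 3 \sqrt{- d}$ ($Q{\left(d \right)} = -6 + \sqrt{- 5 \left(d + d\right) + d} = -6 + \sqrt{- 5 \cdot 2 d + d} = -6 + \sqrt{- 10 d + d} = -6 + \sqrt{- 9 d} = -6 + 3 \sqrt{- d}$)
$\frac{\left(-19135\right) \frac{1}{92}}{Q{\left(-1 \right)}} + \frac{47437}{-18169} = \frac{\left(-19135\right) \frac{1}{92}}{-6 + 3 \sqrt{\left(-1\right) \left(-1\right)}} + \frac{47437}{-18169} = \frac{\left(-19135\right) \frac{1}{92}}{-6 + 3 \sqrt{1}} + 47437 \left(- \frac{1}{18169}\right) = - \frac{19135}{92 \left(-6 + 3 \cdot 1\right)} - \frac{47437}{18169} = - \frac{19135}{92 \left(-6 + 3\right)} - \frac{47437}{18169} = - \frac{19135}{92 \left(-3\right)} - \frac{47437}{18169} = \left(- \frac{19135}{92}\right) \left(- \frac{1}{3}\right) - \frac{47437}{18169} = \frac{19135}{276} - \frac{47437}{18169} = \frac{334571203}{5014644}$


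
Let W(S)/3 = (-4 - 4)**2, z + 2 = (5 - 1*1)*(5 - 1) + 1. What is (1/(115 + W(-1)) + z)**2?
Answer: 21215236/94249 ≈ 225.10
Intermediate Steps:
z = 15 (z = -2 + ((5 - 1*1)*(5 - 1) + 1) = -2 + ((5 - 1)*4 + 1) = -2 + (4*4 + 1) = -2 + (16 + 1) = -2 + 17 = 15)
W(S) = 192 (W(S) = 3*(-4 - 4)**2 = 3*(-8)**2 = 3*64 = 192)
(1/(115 + W(-1)) + z)**2 = (1/(115 + 192) + 15)**2 = (1/307 + 15)**2 = (4606/307)**2 = 21215236/94249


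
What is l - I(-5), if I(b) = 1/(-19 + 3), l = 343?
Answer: 5489/16 ≈ 343.06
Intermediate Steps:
I(b) = -1/16 (I(b) = 1/(-16) = -1/16)
l - I(-5) = 343 - 1*(-1/16) = 343 + 1/16 = 5489/16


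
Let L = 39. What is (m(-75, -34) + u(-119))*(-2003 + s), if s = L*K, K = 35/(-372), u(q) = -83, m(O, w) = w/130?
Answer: 336662931/2015 ≈ 1.6708e+5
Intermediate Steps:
m(O, w) = w/130 (m(O, w) = w*(1/130) = w/130)
K = -35/372 (K = 35*(-1/372) = -35/372 ≈ -0.094086)
s = -455/124 (s = 39*(-35/372) = -455/124 ≈ -3.6694)
(m(-75, -34) + u(-119))*(-2003 + s) = ((1/130)*(-34) - 83)*(-2003 - 455/124) = (-17/65 - 83)*(-248827/124) = -5412/65*(-248827/124) = 336662931/2015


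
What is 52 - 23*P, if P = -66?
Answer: 1570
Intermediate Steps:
52 - 23*P = 52 - 23*(-66) = 52 + 1518 = 1570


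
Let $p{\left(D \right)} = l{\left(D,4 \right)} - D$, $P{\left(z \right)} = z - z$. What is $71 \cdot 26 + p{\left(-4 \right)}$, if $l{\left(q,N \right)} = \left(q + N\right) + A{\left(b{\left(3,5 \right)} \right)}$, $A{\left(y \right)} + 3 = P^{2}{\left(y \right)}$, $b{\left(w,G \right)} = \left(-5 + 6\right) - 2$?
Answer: $1847$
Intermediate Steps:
$P{\left(z \right)} = 0$
$b{\left(w,G \right)} = -1$ ($b{\left(w,G \right)} = 1 - 2 = -1$)
$A{\left(y \right)} = -3$ ($A{\left(y \right)} = -3 + 0^{2} = -3 + 0 = -3$)
$l{\left(q,N \right)} = -3 + N + q$ ($l{\left(q,N \right)} = \left(q + N\right) - 3 = \left(N + q\right) - 3 = -3 + N + q$)
$p{\left(D \right)} = 1$ ($p{\left(D \right)} = \left(-3 + 4 + D\right) - D = \left(1 + D\right) - D = 1$)
$71 \cdot 26 + p{\left(-4 \right)} = 71 \cdot 26 + 1 = 1846 + 1 = 1847$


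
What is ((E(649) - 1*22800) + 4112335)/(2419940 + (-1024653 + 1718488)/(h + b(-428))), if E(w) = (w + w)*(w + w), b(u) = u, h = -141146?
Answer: 817496269586/342599891725 ≈ 2.3862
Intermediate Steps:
E(w) = 4*w² (E(w) = (2*w)*(2*w) = 4*w²)
((E(649) - 1*22800) + 4112335)/(2419940 + (-1024653 + 1718488)/(h + b(-428))) = ((4*649² - 1*22800) + 4112335)/(2419940 + (-1024653 + 1718488)/(-141146 - 428)) = ((4*421201 - 22800) + 4112335)/(2419940 + 693835/(-141574)) = ((1684804 - 22800) + 4112335)/(2419940 + 693835*(-1/141574)) = (1662004 + 4112335)/(2419940 - 693835/141574) = 5774339/(342599891725/141574) = 5774339*(141574/342599891725) = 817496269586/342599891725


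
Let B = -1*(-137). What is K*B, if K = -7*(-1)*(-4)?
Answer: -3836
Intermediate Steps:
B = 137
K = -28 (K = 7*(-4) = -28)
K*B = -28*137 = -3836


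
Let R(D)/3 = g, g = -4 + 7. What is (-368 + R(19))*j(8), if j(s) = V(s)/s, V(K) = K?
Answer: -359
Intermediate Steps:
g = 3
R(D) = 9 (R(D) = 3*3 = 9)
j(s) = 1 (j(s) = s/s = 1)
(-368 + R(19))*j(8) = (-368 + 9)*1 = -359*1 = -359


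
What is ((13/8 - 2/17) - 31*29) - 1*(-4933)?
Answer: 548829/136 ≈ 4035.5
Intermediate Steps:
((13/8 - 2/17) - 31*29) - 1*(-4933) = ((13*(⅛) - 2*1/17) - 899) + 4933 = ((13/8 - 2/17) - 899) + 4933 = (205/136 - 899) + 4933 = -122059/136 + 4933 = 548829/136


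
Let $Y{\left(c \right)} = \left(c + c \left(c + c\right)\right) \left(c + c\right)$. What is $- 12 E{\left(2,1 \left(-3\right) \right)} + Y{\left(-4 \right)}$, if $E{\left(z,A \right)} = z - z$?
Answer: $-224$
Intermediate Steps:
$Y{\left(c \right)} = 2 c \left(c + 2 c^{2}\right)$ ($Y{\left(c \right)} = \left(c + c 2 c\right) 2 c = \left(c + 2 c^{2}\right) 2 c = 2 c \left(c + 2 c^{2}\right)$)
$E{\left(z,A \right)} = 0$
$- 12 E{\left(2,1 \left(-3\right) \right)} + Y{\left(-4 \right)} = \left(-12\right) 0 + \left(-4\right)^{2} \left(2 + 4 \left(-4\right)\right) = 0 + 16 \left(2 - 16\right) = 0 + 16 \left(-14\right) = 0 - 224 = -224$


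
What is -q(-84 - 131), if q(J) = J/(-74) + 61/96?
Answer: -12577/3552 ≈ -3.5408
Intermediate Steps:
q(J) = 61/96 - J/74 (q(J) = J*(-1/74) + 61*(1/96) = -J/74 + 61/96 = 61/96 - J/74)
-q(-84 - 131) = -(61/96 - (-84 - 131)/74) = -(61/96 - 1/74*(-215)) = -(61/96 + 215/74) = -1*12577/3552 = -12577/3552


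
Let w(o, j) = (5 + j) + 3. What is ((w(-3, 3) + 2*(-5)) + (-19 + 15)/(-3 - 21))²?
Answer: 49/36 ≈ 1.3611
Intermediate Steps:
w(o, j) = 8 + j
((w(-3, 3) + 2*(-5)) + (-19 + 15)/(-3 - 21))² = (((8 + 3) + 2*(-5)) + (-19 + 15)/(-3 - 21))² = ((11 - 10) - 4/(-24))² = (1 - 4*(-1/24))² = (1 + ⅙)² = (7/6)² = 49/36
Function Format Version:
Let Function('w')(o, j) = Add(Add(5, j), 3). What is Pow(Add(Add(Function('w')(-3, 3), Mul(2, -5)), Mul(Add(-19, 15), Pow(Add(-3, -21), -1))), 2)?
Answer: Rational(49, 36) ≈ 1.3611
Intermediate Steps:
Function('w')(o, j) = Add(8, j)
Pow(Add(Add(Function('w')(-3, 3), Mul(2, -5)), Mul(Add(-19, 15), Pow(Add(-3, -21), -1))), 2) = Pow(Add(Add(Add(8, 3), Mul(2, -5)), Mul(Add(-19, 15), Pow(Add(-3, -21), -1))), 2) = Pow(Add(Add(11, -10), Mul(-4, Pow(-24, -1))), 2) = Pow(Add(1, Mul(-4, Rational(-1, 24))), 2) = Pow(Add(1, Rational(1, 6)), 2) = Pow(Rational(7, 6), 2) = Rational(49, 36)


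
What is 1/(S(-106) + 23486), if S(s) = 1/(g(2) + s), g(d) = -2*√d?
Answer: 263700702/6193272197657 - 2*√2/6193272197657 ≈ 4.2579e-5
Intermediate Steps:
S(s) = 1/(s - 2*√2) (S(s) = 1/(-2*√2 + s) = 1/(s - 2*√2))
1/(S(-106) + 23486) = 1/(1/(-106 - 2*√2) + 23486) = 1/(23486 + 1/(-106 - 2*√2))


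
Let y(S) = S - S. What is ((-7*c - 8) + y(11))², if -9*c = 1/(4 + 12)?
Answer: 1311025/20736 ≈ 63.225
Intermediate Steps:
y(S) = 0
c = -1/144 (c = -1/(9*(4 + 12)) = -⅑/16 = -⅑*1/16 = -1/144 ≈ -0.0069444)
((-7*c - 8) + y(11))² = ((-7*(-1/144) - 8) + 0)² = ((7/144 - 8) + 0)² = (-1145/144 + 0)² = (-1145/144)² = 1311025/20736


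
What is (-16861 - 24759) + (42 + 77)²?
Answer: -27459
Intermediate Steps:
(-16861 - 24759) + (42 + 77)² = -41620 + 119² = -41620 + 14161 = -27459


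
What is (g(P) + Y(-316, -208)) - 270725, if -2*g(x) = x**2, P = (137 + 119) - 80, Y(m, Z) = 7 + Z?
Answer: -286414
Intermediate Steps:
P = 176 (P = 256 - 80 = 176)
g(x) = -x**2/2
(g(P) + Y(-316, -208)) - 270725 = (-1/2*176**2 + (7 - 208)) - 270725 = (-1/2*30976 - 201) - 270725 = (-15488 - 201) - 270725 = -15689 - 270725 = -286414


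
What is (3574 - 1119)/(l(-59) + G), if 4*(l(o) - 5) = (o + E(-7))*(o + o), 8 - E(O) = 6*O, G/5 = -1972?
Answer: -4910/19179 ≈ -0.25601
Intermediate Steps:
G = -9860 (G = 5*(-1972) = -9860)
E(O) = 8 - 6*O
l(o) = 5 + o*(50 + o)/2 (l(o) = 5 + ((o + (8 - 6*(-7)))*(o + o))/4 = 5 + ((o + (8 + 42))*(2*o))/4 = 5 + ((o + 50)*(2*o))/4 = 5 + ((50 + o)*(2*o))/4 = 5 + (2*o*(50 + o))/4 = 5 + o*(50 + o)/2)
(3574 - 1119)/(l(-59) + G) = (3574 - 1119)/((5 + (½)*(-59)² + 25*(-59)) - 9860) = 2455/((5 + (½)*3481 - 1475) - 9860) = 2455/((5 + 3481/2 - 1475) - 9860) = 2455/(541/2 - 9860) = 2455/(-19179/2) = 2455*(-2/19179) = -4910/19179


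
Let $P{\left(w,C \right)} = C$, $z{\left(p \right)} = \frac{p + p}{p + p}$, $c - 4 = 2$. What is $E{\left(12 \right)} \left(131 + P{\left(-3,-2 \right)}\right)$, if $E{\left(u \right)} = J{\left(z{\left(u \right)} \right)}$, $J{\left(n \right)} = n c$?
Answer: $774$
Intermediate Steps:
$c = 6$ ($c = 4 + 2 = 6$)
$z{\left(p \right)} = 1$ ($z{\left(p \right)} = \frac{2 p}{2 p} = 2 p \frac{1}{2 p} = 1$)
$J{\left(n \right)} = 6 n$ ($J{\left(n \right)} = n 6 = 6 n$)
$E{\left(u \right)} = 6$ ($E{\left(u \right)} = 6 \cdot 1 = 6$)
$E{\left(12 \right)} \left(131 + P{\left(-3,-2 \right)}\right) = 6 \left(131 - 2\right) = 6 \cdot 129 = 774$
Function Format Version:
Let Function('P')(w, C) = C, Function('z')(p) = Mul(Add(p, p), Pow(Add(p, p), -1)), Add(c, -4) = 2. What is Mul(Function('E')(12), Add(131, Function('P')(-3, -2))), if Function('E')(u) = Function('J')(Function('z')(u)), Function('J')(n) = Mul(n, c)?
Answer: 774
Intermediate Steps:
c = 6 (c = Add(4, 2) = 6)
Function('z')(p) = 1 (Function('z')(p) = Mul(Mul(2, p), Pow(Mul(2, p), -1)) = Mul(Mul(2, p), Mul(Rational(1, 2), Pow(p, -1))) = 1)
Function('J')(n) = Mul(6, n) (Function('J')(n) = Mul(n, 6) = Mul(6, n))
Function('E')(u) = 6 (Function('E')(u) = Mul(6, 1) = 6)
Mul(Function('E')(12), Add(131, Function('P')(-3, -2))) = Mul(6, Add(131, -2)) = Mul(6, 129) = 774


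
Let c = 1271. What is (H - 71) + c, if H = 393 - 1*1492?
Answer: 101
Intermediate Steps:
H = -1099 (H = 393 - 1492 = -1099)
(H - 71) + c = (-1099 - 71) + 1271 = -1170 + 1271 = 101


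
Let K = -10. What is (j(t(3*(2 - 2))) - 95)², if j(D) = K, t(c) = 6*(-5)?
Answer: 11025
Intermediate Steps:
t(c) = -30
j(D) = -10
(j(t(3*(2 - 2))) - 95)² = (-10 - 95)² = (-105)² = 11025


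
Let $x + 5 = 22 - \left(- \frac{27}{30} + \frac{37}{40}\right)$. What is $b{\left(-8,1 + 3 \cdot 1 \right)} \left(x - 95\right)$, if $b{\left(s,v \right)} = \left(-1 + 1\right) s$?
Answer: $0$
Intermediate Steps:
$b{\left(s,v \right)} = 0$ ($b{\left(s,v \right)} = 0 s = 0$)
$x = \frac{679}{40}$ ($x = -5 - \left(-22 - \frac{9}{10} + \frac{37}{40}\right) = -5 + \left(22 - \left(- \frac{9}{10} + \frac{37}{40}\right)\right) = -5 + \left(22 - \frac{1}{40}\right) = -5 + \frac{879}{40} = \frac{679}{40} \approx 16.975$)
$b{\left(-8,1 + 3 \cdot 1 \right)} \left(x - 95\right) = 0 \left(\frac{679}{40} - 95\right) = 0 \left(- \frac{3121}{40}\right) = 0$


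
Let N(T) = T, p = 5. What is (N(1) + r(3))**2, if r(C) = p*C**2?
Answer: 2116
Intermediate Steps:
r(C) = 5*C**2
(N(1) + r(3))**2 = (1 + 5*3**2)**2 = (1 + 5*9)**2 = (1 + 45)**2 = 46**2 = 2116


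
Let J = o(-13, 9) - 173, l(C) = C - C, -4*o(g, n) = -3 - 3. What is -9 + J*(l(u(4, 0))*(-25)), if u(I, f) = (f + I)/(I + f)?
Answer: -9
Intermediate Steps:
o(g, n) = 3/2 (o(g, n) = -(-3 - 3)/4 = -1/4*(-6) = 3/2)
u(I, f) = 1 (u(I, f) = (I + f)/(I + f) = 1)
l(C) = 0
J = -343/2 (J = 3/2 - 173 = -343/2 ≈ -171.50)
-9 + J*(l(u(4, 0))*(-25)) = -9 - 0*(-25) = -9 - 343/2*0 = -9 + 0 = -9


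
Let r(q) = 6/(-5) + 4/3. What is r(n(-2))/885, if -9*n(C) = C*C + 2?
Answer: 2/13275 ≈ 0.00015066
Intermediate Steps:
n(C) = -2/9 - C²/9 (n(C) = -(C*C + 2)/9 = -(C² + 2)/9 = -(2 + C²)/9 = -2/9 - C²/9)
r(q) = 2/15 (r(q) = 6*(-⅕) + 4*(⅓) = -6/5 + 4/3 = 2/15)
r(n(-2))/885 = (2/15)/885 = (1/885)*(2/15) = 2/13275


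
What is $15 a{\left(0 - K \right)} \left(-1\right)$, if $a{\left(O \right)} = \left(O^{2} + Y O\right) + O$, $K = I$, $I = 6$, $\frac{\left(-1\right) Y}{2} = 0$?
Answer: $-450$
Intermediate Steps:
$Y = 0$ ($Y = \left(-2\right) 0 = 0$)
$K = 6$
$a{\left(O \right)} = O + O^{2}$ ($a{\left(O \right)} = \left(O^{2} + 0 O\right) + O = \left(O^{2} + 0\right) + O = O^{2} + O = O + O^{2}$)
$15 a{\left(0 - K \right)} \left(-1\right) = 15 \left(0 - 6\right) \left(1 + \left(0 - 6\right)\right) \left(-1\right) = 15 \left(- 6 \left(1 - 6\right)\right) \left(-1\right) = 15 \left(\left(-6\right) \left(-5\right)\right) \left(-1\right) = 15 \cdot 30 \left(-1\right) = 450 \left(-1\right) = -450$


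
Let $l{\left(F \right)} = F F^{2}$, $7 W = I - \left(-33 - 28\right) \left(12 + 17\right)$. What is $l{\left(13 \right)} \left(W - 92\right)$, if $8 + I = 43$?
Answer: $\frac{2548520}{7} \approx 3.6407 \cdot 10^{5}$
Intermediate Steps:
$I = 35$ ($I = -8 + 43 = 35$)
$W = \frac{1804}{7}$ ($W = \frac{35 - \left(-33 - 28\right) \left(12 + 17\right)}{7} = \frac{35 - \left(-61\right) 29}{7} = \frac{35 - -1769}{7} = \frac{35 + 1769}{7} = \frac{1}{7} \cdot 1804 = \frac{1804}{7} \approx 257.71$)
$l{\left(F \right)} = F^{3}$
$l{\left(13 \right)} \left(W - 92\right) = 13^{3} \left(\frac{1804}{7} - 92\right) = 2197 \cdot \frac{1160}{7} = \frac{2548520}{7}$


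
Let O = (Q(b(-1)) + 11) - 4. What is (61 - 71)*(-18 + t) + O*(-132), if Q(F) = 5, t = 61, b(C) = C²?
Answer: -2014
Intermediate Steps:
O = 12 (O = (5 + 11) - 4 = 16 - 4 = 12)
(61 - 71)*(-18 + t) + O*(-132) = (61 - 71)*(-18 + 61) + 12*(-132) = -10*43 - 1584 = -430 - 1584 = -2014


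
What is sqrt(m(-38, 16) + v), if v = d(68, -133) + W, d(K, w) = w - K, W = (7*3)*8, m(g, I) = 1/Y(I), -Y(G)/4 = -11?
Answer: I*sqrt(15961)/22 ≈ 5.7426*I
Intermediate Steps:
Y(G) = 44 (Y(G) = -4*(-11) = 44)
m(g, I) = 1/44
W = 168 (W = 21*8 = 168)
v = -33 (v = (-133 - 1*68) + 168 = (-133 - 68) + 168 = -201 + 168 = -33)
sqrt(m(-38, 16) + v) = sqrt(1/44 - 33) = sqrt(-1451/44) = I*sqrt(15961)/22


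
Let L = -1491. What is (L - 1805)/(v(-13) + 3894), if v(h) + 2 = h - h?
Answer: -824/973 ≈ -0.84687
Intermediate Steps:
v(h) = -2 (v(h) = -2 + (h - h) = -2 + 0 = -2)
(L - 1805)/(v(-13) + 3894) = (-1491 - 1805)/(-2 + 3894) = -3296/3892 = -3296*1/3892 = -824/973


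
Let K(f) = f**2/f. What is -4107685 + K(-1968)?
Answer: -4109653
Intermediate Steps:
K(f) = f
-4107685 + K(-1968) = -4107685 - 1968 = -4109653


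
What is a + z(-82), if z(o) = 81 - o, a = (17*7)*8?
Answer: 1115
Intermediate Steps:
a = 952 (a = 119*8 = 952)
a + z(-82) = 952 + (81 - 1*(-82)) = 952 + (81 + 82) = 952 + 163 = 1115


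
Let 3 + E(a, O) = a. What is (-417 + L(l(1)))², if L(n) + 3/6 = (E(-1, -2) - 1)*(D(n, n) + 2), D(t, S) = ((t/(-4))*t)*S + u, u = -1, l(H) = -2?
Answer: 748225/4 ≈ 1.8706e+5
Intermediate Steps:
E(a, O) = -3 + a
D(t, S) = -1 - S*t²/4 (D(t, S) = ((t/(-4))*t)*S - 1 = ((t*(-¼))*t)*S - 1 = ((-t/4)*t)*S - 1 = (-t²/4)*S - 1 = -S*t²/4 - 1 = -1 - S*t²/4)
L(n) = -11/2 + 5*n³/4 (L(n) = -½ + ((-3 - 1) - 1)*((-1 - n*n²/4) + 2) = -½ + (-4 - 1)*((-1 - n³/4) + 2) = -½ - 5*(1 - n³/4) = -½ + (-5 + 5*n³/4) = -11/2 + 5*n³/4)
(-417 + L(l(1)))² = (-417 + (-11/2 + (5/4)*(-2)³))² = (-417 + (-11/2 + (5/4)*(-8)))² = (-417 + (-11/2 - 10))² = (-417 - 31/2)² = (-865/2)² = 748225/4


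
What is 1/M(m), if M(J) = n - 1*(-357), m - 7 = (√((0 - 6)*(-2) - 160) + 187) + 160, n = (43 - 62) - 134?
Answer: 1/204 ≈ 0.0049020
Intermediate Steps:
n = -153 (n = -19 - 134 = -153)
m = 354 + 2*I*√37 (m = 7 + ((√((0 - 6)*(-2) - 160) + 187) + 160) = 7 + ((√(-6*(-2) - 160) + 187) + 160) = 7 + ((√(12 - 160) + 187) + 160) = 7 + ((√(-148) + 187) + 160) = 7 + ((2*I*√37 + 187) + 160) = 7 + ((187 + 2*I*√37) + 160) = 7 + (347 + 2*I*√37) = 354 + 2*I*√37 ≈ 354.0 + 12.166*I)
M(J) = 204 (M(J) = -153 - 1*(-357) = -153 + 357 = 204)
1/M(m) = 1/204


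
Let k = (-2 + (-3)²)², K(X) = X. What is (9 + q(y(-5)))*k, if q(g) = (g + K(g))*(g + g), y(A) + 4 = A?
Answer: 16317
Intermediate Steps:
y(A) = -4 + A
q(g) = 4*g² (q(g) = (g + g)*(g + g) = (2*g)*(2*g) = 4*g²)
k = 49 (k = (-2 + 9)² = 7² = 49)
(9 + q(y(-5)))*k = (9 + 4*(-4 - 5)²)*49 = (9 + 4*(-9)²)*49 = (9 + 4*81)*49 = (9 + 324)*49 = 333*49 = 16317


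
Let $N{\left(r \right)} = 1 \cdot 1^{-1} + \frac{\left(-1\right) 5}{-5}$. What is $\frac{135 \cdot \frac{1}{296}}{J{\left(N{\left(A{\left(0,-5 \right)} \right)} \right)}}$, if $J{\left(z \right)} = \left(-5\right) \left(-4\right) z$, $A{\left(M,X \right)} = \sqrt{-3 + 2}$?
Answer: $\frac{27}{2368} \approx 0.011402$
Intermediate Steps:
$A{\left(M,X \right)} = i$ ($A{\left(M,X \right)} = \sqrt{-1} = i$)
$N{\left(r \right)} = 2$ ($N{\left(r \right)} = 1 \cdot 1 - -1 = 1 + 1 = 2$)
$J{\left(z \right)} = 20 z$
$\frac{135 \cdot \frac{1}{296}}{J{\left(N{\left(A{\left(0,-5 \right)} \right)} \right)}} = \frac{135 \cdot \frac{1}{296}}{20 \cdot 2} = \frac{135 \cdot \frac{1}{296}}{40} = \frac{135}{296} \cdot \frac{1}{40} = \frac{27}{2368}$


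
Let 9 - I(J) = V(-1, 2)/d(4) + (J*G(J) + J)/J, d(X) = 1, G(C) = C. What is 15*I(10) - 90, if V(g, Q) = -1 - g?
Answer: -120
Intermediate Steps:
I(J) = 9 - (J + J²)/J (I(J) = 9 - ((-1 - 1*(-1))/1 + (J*J + J)/J) = 9 - ((-1 + 1)*1 + (J² + J)/J) = 9 - (0*1 + (J + J²)/J) = 9 - (0 + (J + J²)/J) = 9 - (J + J²)/J)
15*I(10) - 90 = 15*(8 - 1*10) - 90 = 15*(8 - 10) - 90 = 15*(-2) - 90 = -30 - 90 = -120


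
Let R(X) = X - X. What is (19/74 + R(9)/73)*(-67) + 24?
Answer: 503/74 ≈ 6.7973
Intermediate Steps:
R(X) = 0
(19/74 + R(9)/73)*(-67) + 24 = (19/74 + 0/73)*(-67) + 24 = (19*(1/74) + 0*(1/73))*(-67) + 24 = (19/74 + 0)*(-67) + 24 = (19/74)*(-67) + 24 = -1273/74 + 24 = 503/74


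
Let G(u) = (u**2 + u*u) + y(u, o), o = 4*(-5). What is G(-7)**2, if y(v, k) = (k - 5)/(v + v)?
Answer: 1951609/196 ≈ 9957.2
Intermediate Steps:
o = -20
y(v, k) = (-5 + k)/(2*v) (y(v, k) = (-5 + k)/((2*v)) = (-5 + k)*(1/(2*v)) = (-5 + k)/(2*v))
G(u) = 2*u**2 - 25/(2*u) (G(u) = (u**2 + u*u) + (-5 - 20)/(2*u) = (u**2 + u**2) + (1/2)*(-25)/u = 2*u**2 - 25/(2*u))
G(-7)**2 = ((1/2)*(-25 + 4*(-7)**3)/(-7))**2 = ((1/2)*(-1/7)*(-25 + 4*(-343)))**2 = ((1/2)*(-1/7)*(-25 - 1372))**2 = ((1/2)*(-1/7)*(-1397))**2 = (1397/14)**2 = 1951609/196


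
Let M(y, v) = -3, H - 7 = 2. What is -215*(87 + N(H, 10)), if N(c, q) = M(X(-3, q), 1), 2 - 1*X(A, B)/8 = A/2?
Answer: -18060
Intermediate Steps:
X(A, B) = 16 - 4*A (X(A, B) = 16 - 8*A/2 = 16 - 4*A)
H = 9 (H = 7 + 2 = 9)
N(c, q) = -3
-215*(87 + N(H, 10)) = -215*(87 - 3) = -215*84 = -18060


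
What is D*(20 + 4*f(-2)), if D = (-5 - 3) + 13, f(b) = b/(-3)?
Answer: 340/3 ≈ 113.33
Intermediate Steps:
f(b) = -b/3 (f(b) = b*(-⅓) = -b/3)
D = 5 (D = -8 + 13 = 5)
D*(20 + 4*f(-2)) = 5*(20 + 4*(-⅓*(-2))) = 5*(20 + 4*(⅔)) = 5*(20 + 8/3) = 5*(68/3) = 340/3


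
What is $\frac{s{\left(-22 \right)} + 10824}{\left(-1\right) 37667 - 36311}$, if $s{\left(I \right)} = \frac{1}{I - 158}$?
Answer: $- \frac{1948319}{13316040} \approx -0.14631$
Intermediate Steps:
$s{\left(I \right)} = \frac{1}{-158 + I}$
$\frac{s{\left(-22 \right)} + 10824}{\left(-1\right) 37667 - 36311} = \frac{\frac{1}{-158 - 22} + 10824}{\left(-1\right) 37667 - 36311} = \frac{\frac{1}{-180} + 10824}{-37667 - 36311} = \frac{- \frac{1}{180} + 10824}{-73978} = \frac{1948319}{180} \left(- \frac{1}{73978}\right) = - \frac{1948319}{13316040}$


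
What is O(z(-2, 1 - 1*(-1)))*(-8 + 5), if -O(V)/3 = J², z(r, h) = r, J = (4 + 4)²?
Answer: 36864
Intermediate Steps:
J = 64 (J = 8² = 64)
O(V) = -12288 (O(V) = -3*64² = -3*4096 = -12288)
O(z(-2, 1 - 1*(-1)))*(-8 + 5) = -12288*(-8 + 5) = -12288*(-3) = 36864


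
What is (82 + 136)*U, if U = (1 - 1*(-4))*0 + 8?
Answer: 1744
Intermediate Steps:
U = 8 (U = (1 + 4)*0 + 8 = 5*0 + 8 = 0 + 8 = 8)
(82 + 136)*U = (82 + 136)*8 = 218*8 = 1744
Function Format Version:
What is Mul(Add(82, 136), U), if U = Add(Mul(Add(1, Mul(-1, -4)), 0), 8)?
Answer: 1744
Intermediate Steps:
U = 8 (U = Add(Mul(Add(1, 4), 0), 8) = Add(Mul(5, 0), 8) = Add(0, 8) = 8)
Mul(Add(82, 136), U) = Mul(Add(82, 136), 8) = Mul(218, 8) = 1744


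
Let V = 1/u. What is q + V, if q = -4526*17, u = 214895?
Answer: -16534451089/214895 ≈ -76942.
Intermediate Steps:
q = -76942
V = 1/214895 ≈ 4.6534e-6
q + V = -76942 + 1/214895 = -16534451089/214895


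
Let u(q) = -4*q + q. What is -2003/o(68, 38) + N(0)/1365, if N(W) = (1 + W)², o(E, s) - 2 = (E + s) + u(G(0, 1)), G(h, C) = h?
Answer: -911329/49140 ≈ -18.546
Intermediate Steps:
u(q) = -3*q
o(E, s) = 2 + E + s (o(E, s) = 2 + ((E + s) - 3*0) = 2 + ((E + s) + 0) = 2 + (E + s) = 2 + E + s)
-2003/o(68, 38) + N(0)/1365 = -2003/(2 + 68 + 38) + (1 + 0)²/1365 = -2003/108 + 1²*(1/1365) = -2003*1/108 + 1*(1/1365) = -2003/108 + 1/1365 = -911329/49140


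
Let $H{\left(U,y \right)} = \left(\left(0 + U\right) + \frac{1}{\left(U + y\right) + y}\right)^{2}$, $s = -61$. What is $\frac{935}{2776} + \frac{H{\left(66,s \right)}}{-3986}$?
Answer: $- \frac{3276650955}{4337533312} \approx -0.75542$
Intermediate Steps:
$H{\left(U,y \right)} = \left(U + \frac{1}{U + 2 y}\right)^{2}$
$\frac{935}{2776} + \frac{H{\left(66,s \right)}}{-3986} = \frac{935}{2776} + \frac{\frac{1}{\left(66 + 2 \left(-61\right)\right)^{2}} \left(1 + 66^{2} + 2 \cdot 66 \left(-61\right)\right)^{2}}{-3986} = 935 \cdot \frac{1}{2776} + \frac{\left(1 + 4356 - 8052\right)^{2}}{\left(66 - 122\right)^{2}} \left(- \frac{1}{3986}\right) = \frac{935}{2776} + \frac{\left(-3695\right)^{2}}{3136} \left(- \frac{1}{3986}\right) = \frac{935}{2776} + \frac{1}{3136} \cdot 13653025 \left(- \frac{1}{3986}\right) = \frac{935}{2776} + \frac{13653025}{3136} \left(- \frac{1}{3986}\right) = \frac{935}{2776} - \frac{13653025}{12500096} = - \frac{3276650955}{4337533312}$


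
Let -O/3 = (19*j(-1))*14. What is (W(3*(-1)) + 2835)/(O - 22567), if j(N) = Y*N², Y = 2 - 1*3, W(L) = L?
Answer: -2832/21769 ≈ -0.13009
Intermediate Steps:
Y = -1 (Y = 2 - 3 = -1)
j(N) = -N²
O = 798 (O = -3*19*(-1*(-1)²)*14 = -3*19*(-1*1)*14 = -3*19*(-1)*14 = -(-57)*14 = -3*(-266) = 798)
(W(3*(-1)) + 2835)/(O - 22567) = (3*(-1) + 2835)/(798 - 22567) = (-3 + 2835)/(-21769) = 2832*(-1/21769) = -2832/21769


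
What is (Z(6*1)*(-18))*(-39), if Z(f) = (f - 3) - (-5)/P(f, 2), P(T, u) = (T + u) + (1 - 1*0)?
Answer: 2496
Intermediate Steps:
P(T, u) = 1 + T + u (P(T, u) = (T + u) + (1 + 0) = (T + u) + 1 = 1 + T + u)
Z(f) = -3 + f + 5/(3 + f) (Z(f) = (f - 3) - (-5)/(1 + f + 2) = (-3 + f) - (-5)/(3 + f) = (-3 + f) + 5/(3 + f) = -3 + f + 5/(3 + f))
(Z(6*1)*(-18))*(-39) = (((-4 + (6*1)²)/(3 + 6*1))*(-18))*(-39) = (((-4 + 6²)/(3 + 6))*(-18))*(-39) = (((-4 + 36)/9)*(-18))*(-39) = (((⅑)*32)*(-18))*(-39) = ((32/9)*(-18))*(-39) = -64*(-39) = 2496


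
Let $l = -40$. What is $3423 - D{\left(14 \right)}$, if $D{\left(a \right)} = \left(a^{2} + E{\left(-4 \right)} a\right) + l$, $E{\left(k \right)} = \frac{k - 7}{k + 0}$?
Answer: $\frac{6457}{2} \approx 3228.5$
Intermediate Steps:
$E{\left(k \right)} = \frac{-7 + k}{k}$
$D{\left(a \right)} = -40 + a^{2} + \frac{11 a}{4}$ ($D{\left(a \right)} = \left(a^{2} + \frac{-7 - 4}{-4} a\right) - 40 = \left(a^{2} + \left(- \frac{1}{4}\right) \left(-11\right) a\right) - 40 = \left(a^{2} + \frac{11 a}{4}\right) - 40 = -40 + a^{2} + \frac{11 a}{4}$)
$3423 - D{\left(14 \right)} = 3423 - \left(-40 + 14^{2} + \frac{11}{4} \cdot 14\right) = 3423 - \left(-40 + 196 + \frac{77}{2}\right) = 3423 - \frac{389}{2} = \frac{6457}{2}$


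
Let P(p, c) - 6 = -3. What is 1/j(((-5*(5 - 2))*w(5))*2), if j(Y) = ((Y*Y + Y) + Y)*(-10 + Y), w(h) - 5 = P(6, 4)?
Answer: -1/14280000 ≈ -7.0028e-8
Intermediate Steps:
P(p, c) = 3 (P(p, c) = 6 - 3 = 3)
w(h) = 8 (w(h) = 5 + 3 = 8)
j(Y) = (-10 + Y)*(Y² + 2*Y) (j(Y) = ((Y² + Y) + Y)*(-10 + Y) = ((Y + Y²) + Y)*(-10 + Y) = (Y² + 2*Y)*(-10 + Y) = (-10 + Y)*(Y² + 2*Y))
1/j(((-5*(5 - 2))*w(5))*2) = 1/(((-5*(5 - 2)*8)*2)*(-20 + ((-5*(5 - 2)*8)*2)² - 8*-5*(5 - 2)*8*2)) = 1/(((-5*3*8)*2)*(-20 + ((-5*3*8)*2)² - 8*-5*3*8*2)) = 1/((-15*8*2)*(-20 + (-15*8*2)² - 8*(-15*8)*2)) = 1/((-120*2)*(-20 + (-120*2)² - (-960)*2)) = 1/(-240*(-20 + (-240)² - 8*(-240))) = 1/(-240*(-20 + 57600 + 1920)) = 1/(-240*59500) = 1/(-14280000) = -1/14280000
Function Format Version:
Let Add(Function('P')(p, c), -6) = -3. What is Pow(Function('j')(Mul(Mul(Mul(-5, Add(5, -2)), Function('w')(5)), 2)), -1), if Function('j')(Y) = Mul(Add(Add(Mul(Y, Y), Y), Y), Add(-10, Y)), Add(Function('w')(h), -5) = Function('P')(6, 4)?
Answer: Rational(-1, 14280000) ≈ -7.0028e-8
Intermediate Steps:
Function('P')(p, c) = 3 (Function('P')(p, c) = Add(6, -3) = 3)
Function('w')(h) = 8 (Function('w')(h) = Add(5, 3) = 8)
Function('j')(Y) = Mul(Add(-10, Y), Add(Pow(Y, 2), Mul(2, Y))) (Function('j')(Y) = Mul(Add(Add(Pow(Y, 2), Y), Y), Add(-10, Y)) = Mul(Add(Add(Y, Pow(Y, 2)), Y), Add(-10, Y)) = Mul(Add(Pow(Y, 2), Mul(2, Y)), Add(-10, Y)) = Mul(Add(-10, Y), Add(Pow(Y, 2), Mul(2, Y))))
Pow(Function('j')(Mul(Mul(Mul(-5, Add(5, -2)), Function('w')(5)), 2)), -1) = Pow(Mul(Mul(Mul(Mul(-5, Add(5, -2)), 8), 2), Add(-20, Pow(Mul(Mul(Mul(-5, Add(5, -2)), 8), 2), 2), Mul(-8, Mul(Mul(Mul(-5, Add(5, -2)), 8), 2)))), -1) = Pow(Mul(Mul(Mul(Mul(-5, 3), 8), 2), Add(-20, Pow(Mul(Mul(Mul(-5, 3), 8), 2), 2), Mul(-8, Mul(Mul(Mul(-5, 3), 8), 2)))), -1) = Pow(Mul(Mul(Mul(-15, 8), 2), Add(-20, Pow(Mul(Mul(-15, 8), 2), 2), Mul(-8, Mul(Mul(-15, 8), 2)))), -1) = Pow(Mul(Mul(-120, 2), Add(-20, Pow(Mul(-120, 2), 2), Mul(-8, Mul(-120, 2)))), -1) = Pow(Mul(-240, Add(-20, Pow(-240, 2), Mul(-8, -240))), -1) = Pow(Mul(-240, Add(-20, 57600, 1920)), -1) = Pow(Mul(-240, 59500), -1) = Pow(-14280000, -1) = Rational(-1, 14280000)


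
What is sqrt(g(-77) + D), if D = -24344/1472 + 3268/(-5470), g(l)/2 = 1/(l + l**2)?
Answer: I*sqrt(2322023890252756690)/368120060 ≈ 4.1395*I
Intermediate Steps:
g(l) = 2/(l + l**2)
D = -8623261/503240 (D = -24344*1/1472 + 3268*(-1/5470) = -3043/184 - 1634/2735 = -8623261/503240 ≈ -17.135)
sqrt(g(-77) + D) = sqrt(2/(-77*(1 - 77)) - 8623261/503240) = sqrt(2*(-1/77)/(-76) - 8623261/503240) = sqrt(2*(-1/77)*(-1/76) - 8623261/503240) = sqrt(1/2926 - 8623261/503240) = sqrt(-12615579223/736240120) = I*sqrt(2322023890252756690)/368120060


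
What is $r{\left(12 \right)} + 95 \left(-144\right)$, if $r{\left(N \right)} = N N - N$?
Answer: $-13548$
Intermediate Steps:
$r{\left(N \right)} = N^{2} - N$
$r{\left(12 \right)} + 95 \left(-144\right) = 12 \left(-1 + 12\right) + 95 \left(-144\right) = 12 \cdot 11 - 13680 = 132 - 13680 = -13548$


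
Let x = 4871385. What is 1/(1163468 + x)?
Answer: 1/6034853 ≈ 1.6570e-7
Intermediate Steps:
1/(1163468 + x) = 1/(1163468 + 4871385) = 1/6034853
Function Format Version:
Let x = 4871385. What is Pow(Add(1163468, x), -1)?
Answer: Rational(1, 6034853) ≈ 1.6570e-7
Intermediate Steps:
Pow(Add(1163468, x), -1) = Pow(Add(1163468, 4871385), -1) = Pow(6034853, -1) = Rational(1, 6034853)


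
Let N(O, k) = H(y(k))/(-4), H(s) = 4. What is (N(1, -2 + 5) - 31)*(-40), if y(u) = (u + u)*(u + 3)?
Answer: 1280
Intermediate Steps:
y(u) = 2*u*(3 + u) (y(u) = (2*u)*(3 + u) = 2*u*(3 + u))
N(O, k) = -1 (N(O, k) = 4/(-4) = 4*(-¼) = -1)
(N(1, -2 + 5) - 31)*(-40) = (-1 - 31)*(-40) = -32*(-40) = 1280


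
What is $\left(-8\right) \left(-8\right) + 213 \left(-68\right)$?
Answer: $-14420$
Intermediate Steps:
$\left(-8\right) \left(-8\right) + 213 \left(-68\right) = 64 - 14484 = -14420$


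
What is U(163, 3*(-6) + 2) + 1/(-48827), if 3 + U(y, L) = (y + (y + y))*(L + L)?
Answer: -764191378/48827 ≈ -15651.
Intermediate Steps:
U(y, L) = -3 + 6*L*y (U(y, L) = -3 + (y + (y + y))*(L + L) = -3 + (y + 2*y)*(2*L) = -3 + (3*y)*(2*L) = -3 + 6*L*y)
U(163, 3*(-6) + 2) + 1/(-48827) = (-3 + 6*(3*(-6) + 2)*163) + 1/(-48827) = (-3 + 6*(-18 + 2)*163) - 1/48827 = (-3 + 6*(-16)*163) - 1/48827 = (-3 - 15648) - 1/48827 = -15651 - 1/48827 = -764191378/48827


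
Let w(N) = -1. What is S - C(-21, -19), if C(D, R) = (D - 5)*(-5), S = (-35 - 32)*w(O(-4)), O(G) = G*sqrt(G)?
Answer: -63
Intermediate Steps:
O(G) = G**(3/2)
S = 67 (S = (-35 - 32)*(-1) = -67*(-1) = 67)
C(D, R) = 25 - 5*D (C(D, R) = (-5 + D)*(-5) = 25 - 5*D)
S - C(-21, -19) = 67 - (25 - 5*(-21)) = 67 - (25 + 105) = 67 - 1*130 = 67 - 130 = -63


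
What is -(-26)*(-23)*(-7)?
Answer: 4186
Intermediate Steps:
-(-26)*(-23)*(-7) = -26*23*(-7) = -598*(-7) = 4186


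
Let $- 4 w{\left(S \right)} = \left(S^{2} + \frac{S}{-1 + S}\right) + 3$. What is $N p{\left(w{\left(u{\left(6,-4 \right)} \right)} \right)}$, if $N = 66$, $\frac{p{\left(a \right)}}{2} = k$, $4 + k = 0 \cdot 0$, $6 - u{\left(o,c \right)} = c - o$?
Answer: $-528$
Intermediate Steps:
$u{\left(o,c \right)} = 6 + o - c$ ($u{\left(o,c \right)} = 6 - \left(c - o\right) = 6 + o - c$)
$k = -4$ ($k = -4 + 0 \cdot 0 = -4 + 0 = -4$)
$w{\left(S \right)} = - \frac{3}{4} - \frac{S^{2}}{4} - \frac{S}{4 \left(-1 + S\right)}$ ($w{\left(S \right)} = - \frac{\left(S^{2} + \frac{S}{-1 + S}\right) + 3}{4} = - \frac{3 + S^{2} + \frac{S}{-1 + S}}{4} = - \frac{3}{4} - \frac{S^{2}}{4} - \frac{S}{4 \left(-1 + S\right)}$)
$p{\left(a \right)} = -8$ ($p{\left(a \right)} = 2 \left(-4\right) = -8$)
$N p{\left(w{\left(u{\left(6,-4 \right)} \right)} \right)} = 66 \left(-8\right) = -528$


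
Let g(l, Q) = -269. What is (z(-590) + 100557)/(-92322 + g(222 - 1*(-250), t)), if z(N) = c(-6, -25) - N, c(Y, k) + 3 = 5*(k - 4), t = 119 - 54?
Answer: -100999/92591 ≈ -1.0908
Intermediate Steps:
t = 65
c(Y, k) = -23 + 5*k (c(Y, k) = -3 + 5*(k - 4) = -3 + 5*(-4 + k) = -3 + (-20 + 5*k) = -23 + 5*k)
z(N) = -148 - N (z(N) = (-23 + 5*(-25)) - N = (-23 - 125) - N = -148 - N)
(z(-590) + 100557)/(-92322 + g(222 - 1*(-250), t)) = ((-148 - 1*(-590)) + 100557)/(-92322 - 269) = ((-148 + 590) + 100557)/(-92591) = (442 + 100557)*(-1/92591) = 100999*(-1/92591) = -100999/92591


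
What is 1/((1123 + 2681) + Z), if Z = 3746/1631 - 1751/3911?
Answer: 6378841/24276905889 ≈ 0.00026275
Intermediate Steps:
Z = 11794725/6378841 (Z = 3746*(1/1631) - 1751*1/3911 = 3746/1631 - 1751/3911 = 11794725/6378841 ≈ 1.8490)
1/((1123 + 2681) + Z) = 1/((1123 + 2681) + 11794725/6378841) = 1/(3804 + 11794725/6378841) = 1/(24276905889/6378841) = 6378841/24276905889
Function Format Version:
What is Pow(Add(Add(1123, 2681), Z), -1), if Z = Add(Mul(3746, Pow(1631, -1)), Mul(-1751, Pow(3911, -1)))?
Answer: Rational(6378841, 24276905889) ≈ 0.00026275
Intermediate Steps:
Z = Rational(11794725, 6378841) (Z = Add(Mul(3746, Rational(1, 1631)), Mul(-1751, Rational(1, 3911))) = Add(Rational(3746, 1631), Rational(-1751, 3911)) = Rational(11794725, 6378841) ≈ 1.8490)
Pow(Add(Add(1123, 2681), Z), -1) = Pow(Add(Add(1123, 2681), Rational(11794725, 6378841)), -1) = Pow(Add(3804, Rational(11794725, 6378841)), -1) = Pow(Rational(24276905889, 6378841), -1) = Rational(6378841, 24276905889)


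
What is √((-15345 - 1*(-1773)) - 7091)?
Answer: I*√20663 ≈ 143.75*I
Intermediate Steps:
√((-15345 - 1*(-1773)) - 7091) = √((-15345 + 1773) - 7091) = √(-13572 - 7091) = √(-20663) = I*√20663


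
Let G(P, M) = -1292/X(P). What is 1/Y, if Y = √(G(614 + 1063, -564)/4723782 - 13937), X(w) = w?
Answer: -3*I*√24294760291948345204915/55202940752605 ≈ -0.0084706*I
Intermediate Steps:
G(P, M) = -1292/P
Y = I*√24294760291948345204915/1320297069 (Y = √(-1292/(614 + 1063)/4723782 - 13937) = √(-1292/1677*(1/4723782) - 13937) = √(-1292*1/1677*(1/4723782) - 13937) = √(-1292/1677*1/4723782 - 13937) = √(-646/3960891207 - 13937) = √(-55202940752605/3960891207) = I*√24294760291948345204915/1320297069 ≈ 118.06*I)
1/Y = 1/(I*√24294760291948345204915/1320297069) = -3*I*√24294760291948345204915/55202940752605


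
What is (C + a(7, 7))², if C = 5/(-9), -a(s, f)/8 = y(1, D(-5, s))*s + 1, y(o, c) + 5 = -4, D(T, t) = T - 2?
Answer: 19882681/81 ≈ 2.4547e+5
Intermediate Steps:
D(T, t) = -2 + T
y(o, c) = -9 (y(o, c) = -5 - 4 = -9)
a(s, f) = -8 + 72*s (a(s, f) = -8*(-9*s + 1) = -8*(1 - 9*s) = -8 + 72*s)
C = -5/9 (C = 5*(-⅑) = -5/9 ≈ -0.55556)
(C + a(7, 7))² = (-5/9 + (-8 + 72*7))² = (-5/9 + (-8 + 504))² = (-5/9 + 496)² = (4459/9)² = 19882681/81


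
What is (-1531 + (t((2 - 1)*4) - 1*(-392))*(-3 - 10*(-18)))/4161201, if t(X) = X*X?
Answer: 70685/4161201 ≈ 0.016987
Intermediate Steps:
t(X) = X²
(-1531 + (t((2 - 1)*4) - 1*(-392))*(-3 - 10*(-18)))/4161201 = (-1531 + (((2 - 1)*4)² - 1*(-392))*(-3 - 10*(-18)))/4161201 = (-1531 + ((1*4)² + 392)*(-3 + 180))*(1/4161201) = (-1531 + (4² + 392)*177)*(1/4161201) = (-1531 + (16 + 392)*177)*(1/4161201) = (-1531 + 408*177)*(1/4161201) = (-1531 + 72216)*(1/4161201) = 70685*(1/4161201) = 70685/4161201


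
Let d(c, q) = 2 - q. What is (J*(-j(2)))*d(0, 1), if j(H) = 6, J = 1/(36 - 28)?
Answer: -3/4 ≈ -0.75000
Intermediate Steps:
J = 1/8 ≈ 0.12500
(J*(-j(2)))*d(0, 1) = ((-1*6)/8)*(2 - 1*1) = ((1/8)*(-6))*(2 - 1) = -3/4*1 = -3/4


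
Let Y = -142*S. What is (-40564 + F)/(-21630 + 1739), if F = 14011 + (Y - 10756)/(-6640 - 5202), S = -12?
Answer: 5071477/3799181 ≈ 1.3349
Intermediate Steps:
Y = 1704 (Y = -142*(-12) = 1704)
F = 2676247/191 (F = 14011 + (1704 - 10756)/(-6640 - 5202) = 14011 - 9052/(-11842) = 14011 - 9052*(-1/11842) = 14011 + 146/191 = 2676247/191 ≈ 14012.)
(-40564 + F)/(-21630 + 1739) = (-40564 + 2676247/191)/(-21630 + 1739) = -5071477/191/(-19891) = -5071477/191*(-1/19891) = 5071477/3799181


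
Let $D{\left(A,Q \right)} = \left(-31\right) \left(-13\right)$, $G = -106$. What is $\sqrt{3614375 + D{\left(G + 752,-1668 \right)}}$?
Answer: $3 \sqrt{401642} \approx 1901.3$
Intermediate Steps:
$D{\left(A,Q \right)} = 403$
$\sqrt{3614375 + D{\left(G + 752,-1668 \right)}} = \sqrt{3614375 + 403} = \sqrt{3614778} = 3 \sqrt{401642}$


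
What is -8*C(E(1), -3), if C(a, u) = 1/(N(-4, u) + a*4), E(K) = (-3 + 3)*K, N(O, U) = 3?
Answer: -8/3 ≈ -2.6667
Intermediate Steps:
E(K) = 0 (E(K) = 0*K = 0)
C(a, u) = 1/(3 + 4*a) (C(a, u) = 1/(3 + a*4) = 1/(3 + 4*a))
-8*C(E(1), -3) = -8/(3 + 4*0) = -8/(3 + 0) = -8/3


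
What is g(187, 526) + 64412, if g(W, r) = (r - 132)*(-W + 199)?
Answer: 69140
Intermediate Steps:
g(W, r) = (-132 + r)*(199 - W)
g(187, 526) + 64412 = (-26268 + 132*187 + 199*526 - 1*187*526) + 64412 = (-26268 + 24684 + 104674 - 98362) + 64412 = 4728 + 64412 = 69140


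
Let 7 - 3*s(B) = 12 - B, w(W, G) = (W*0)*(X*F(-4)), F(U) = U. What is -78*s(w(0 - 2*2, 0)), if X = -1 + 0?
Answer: 130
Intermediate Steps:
X = -1
w(W, G) = 0 (w(W, G) = (W*0)*(-1*(-4)) = 0*4 = 0)
s(B) = -5/3 + B/3 (s(B) = 7/3 - (12 - B)/3 = 7/3 + (-4 + B/3) = -5/3 + B/3)
-78*s(w(0 - 2*2, 0)) = -78*(-5/3 + (1/3)*0) = -78*(-5/3 + 0) = -78*(-5/3) = 130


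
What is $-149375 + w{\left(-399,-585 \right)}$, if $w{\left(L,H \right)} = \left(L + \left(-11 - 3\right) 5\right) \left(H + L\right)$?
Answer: $312121$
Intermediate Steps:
$w{\left(L,H \right)} = \left(-70 + L\right) \left(H + L\right)$ ($w{\left(L,H \right)} = \left(L - 70\right) \left(H + L\right) = \left(-70 + L\right) \left(H + L\right)$)
$-149375 + w{\left(-399,-585 \right)} = -149375 - \left(-302295 - 159201\right) = -149375 + \left(159201 + 40950 + 27930 + 233415\right) = -149375 + 461496 = 312121$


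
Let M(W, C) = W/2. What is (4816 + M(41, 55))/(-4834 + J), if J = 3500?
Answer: -9673/2668 ≈ -3.6256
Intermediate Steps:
M(W, C) = W/2 (M(W, C) = W*(½) = W/2)
(4816 + M(41, 55))/(-4834 + J) = (4816 + (½)*41)/(-4834 + 3500) = (4816 + 41/2)/(-1334) = (9673/2)*(-1/1334) = -9673/2668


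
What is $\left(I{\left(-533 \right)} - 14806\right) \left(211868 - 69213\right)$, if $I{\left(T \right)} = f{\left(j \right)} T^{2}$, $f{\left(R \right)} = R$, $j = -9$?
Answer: $-366852596585$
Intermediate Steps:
$I{\left(T \right)} = - 9 T^{2}$
$\left(I{\left(-533 \right)} - 14806\right) \left(211868 - 69213\right) = \left(- 9 \left(-533\right)^{2} - 14806\right) \left(211868 - 69213\right) = \left(\left(-9\right) 284089 - 14806\right) 142655 = \left(-2556801 - 14806\right) 142655 = \left(-2571607\right) 142655 = -366852596585$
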